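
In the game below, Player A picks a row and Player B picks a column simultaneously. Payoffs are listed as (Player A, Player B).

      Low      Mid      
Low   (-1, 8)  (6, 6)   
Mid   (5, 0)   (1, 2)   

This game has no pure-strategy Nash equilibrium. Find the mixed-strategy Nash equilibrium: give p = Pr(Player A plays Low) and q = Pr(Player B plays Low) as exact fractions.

In a mixed NE each player is indifferent between their pure strategies, so the opponent's mix sets the indifference.
Player B indifferent between Low and Mid: p·8 + (1−p)·0 = p·6 + (1−p)·2 ⟹ 0 + 8p = 2 + 4p ⟹ p = 1/2.
Player A indifferent between Low and Mid: q·(-1) + (1−q)·6 = q·5 + (1−q)·1 ⟹ 6 + (-7)q = 1 + 4q ⟹ q = 5/11.

p = 1/2, q = 5/11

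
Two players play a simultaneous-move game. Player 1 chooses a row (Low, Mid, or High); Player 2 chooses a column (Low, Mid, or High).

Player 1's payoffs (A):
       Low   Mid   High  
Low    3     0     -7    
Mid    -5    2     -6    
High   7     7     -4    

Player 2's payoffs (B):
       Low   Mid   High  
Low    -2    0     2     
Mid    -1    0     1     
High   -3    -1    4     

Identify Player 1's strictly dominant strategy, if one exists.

A strategy is strictly dominant if it gives Player 1 a strictly higher payoff than every other strategy, against every choice by the opponent.
High strictly dominates: vs Low: 7 > each of {3, -5}; vs Mid: 7 > each of {0, 2}; vs High: -4 > each of {-7, -6}.

High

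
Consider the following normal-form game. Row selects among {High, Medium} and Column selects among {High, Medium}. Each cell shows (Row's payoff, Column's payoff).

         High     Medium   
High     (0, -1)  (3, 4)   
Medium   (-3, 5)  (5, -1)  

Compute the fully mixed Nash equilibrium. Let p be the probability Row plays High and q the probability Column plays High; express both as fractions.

p = 6/11, q = 2/5

In a mixed NE each player is indifferent between their pure strategies, so the opponent's mix sets the indifference.
Column indifferent between High and Medium: p·(-1) + (1−p)·5 = p·4 + (1−p)·(-1) ⟹ 5 + (-6)p = (-1) + 5p ⟹ p = 6/11.
Row indifferent between High and Medium: q·0 + (1−q)·3 = q·(-3) + (1−q)·5 ⟹ 3 + (-3)q = 5 + (-8)q ⟹ q = 2/5.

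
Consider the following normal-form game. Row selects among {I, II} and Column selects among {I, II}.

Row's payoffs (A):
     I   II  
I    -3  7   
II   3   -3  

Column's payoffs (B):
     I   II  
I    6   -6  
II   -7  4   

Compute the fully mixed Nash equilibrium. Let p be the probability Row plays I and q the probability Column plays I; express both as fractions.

p = 11/23, q = 5/8

Each player's mixing probability is pinned down by making the *other* player indifferent.
Column indifferent between I and II: p·6 + (1−p)·(-7) = p·(-6) + (1−p)·4 ⟹ (-7) + 13p = 4 + (-10)p ⟹ p = 11/23.
Row indifferent between I and II: q·(-3) + (1−q)·7 = q·3 + (1−q)·(-3) ⟹ 7 + (-10)q = (-3) + 6q ⟹ q = 5/8.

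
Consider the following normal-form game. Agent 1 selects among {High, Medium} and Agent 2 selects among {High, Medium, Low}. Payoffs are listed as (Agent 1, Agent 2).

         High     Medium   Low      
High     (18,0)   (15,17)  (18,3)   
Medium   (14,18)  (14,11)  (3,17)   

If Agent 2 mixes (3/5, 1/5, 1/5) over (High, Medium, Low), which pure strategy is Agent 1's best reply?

High

Compute Agent 1's expected payoff from each pure strategy against the given mix.
High: (3/5)·18 + (1/5)·15 + (1/5)·18 = 87/5
Medium: (3/5)·14 + (1/5)·14 + (1/5)·3 = 59/5
Highest expected payoff is 87/5, from High.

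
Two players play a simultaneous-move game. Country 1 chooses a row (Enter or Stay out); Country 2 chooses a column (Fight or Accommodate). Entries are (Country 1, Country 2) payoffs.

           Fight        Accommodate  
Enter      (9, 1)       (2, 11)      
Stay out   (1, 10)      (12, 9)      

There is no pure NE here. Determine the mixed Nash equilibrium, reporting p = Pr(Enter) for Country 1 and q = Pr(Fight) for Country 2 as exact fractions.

In a mixed NE each player is indifferent between their pure strategies, so the opponent's mix sets the indifference.
Country 2 indifferent between Fight and Accommodate: p·1 + (1−p)·10 = p·11 + (1−p)·9 ⟹ 10 + (-9)p = 9 + 2p ⟹ p = 1/11.
Country 1 indifferent between Enter and Stay out: q·9 + (1−q)·2 = q·1 + (1−q)·12 ⟹ 2 + 7q = 12 + (-11)q ⟹ q = 5/9.

p = 1/11, q = 5/9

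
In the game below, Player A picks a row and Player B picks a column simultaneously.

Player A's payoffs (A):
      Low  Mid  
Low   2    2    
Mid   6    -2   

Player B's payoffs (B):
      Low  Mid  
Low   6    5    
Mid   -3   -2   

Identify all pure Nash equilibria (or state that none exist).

Find each player's best response to every opponent strategy; NE are the intersections.
Player A's best responses — vs Low: Mid (payoff 6); vs Mid: Low (payoff 2).
Player B's best responses — vs Low: Low (payoff 6); vs Mid: Mid (payoff -2).
No cell has both players best-responding. For instance, Player A's best reply to Low is Mid, but against Mid Player B prefers Mid over Low.

No pure-strategy Nash equilibrium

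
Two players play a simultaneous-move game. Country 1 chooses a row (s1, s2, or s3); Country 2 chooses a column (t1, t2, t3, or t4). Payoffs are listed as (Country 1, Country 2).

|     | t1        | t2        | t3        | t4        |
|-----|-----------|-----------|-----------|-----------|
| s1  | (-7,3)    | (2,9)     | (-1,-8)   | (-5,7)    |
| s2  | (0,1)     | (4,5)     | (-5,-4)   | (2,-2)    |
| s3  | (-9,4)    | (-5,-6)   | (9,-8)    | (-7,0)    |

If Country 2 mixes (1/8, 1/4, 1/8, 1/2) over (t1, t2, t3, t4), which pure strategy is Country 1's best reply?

Country 1's best reply maximizes expected payoff against the mix.
s1: (1/8)·(-7) + (1/4)·2 + (1/8)·(-1) + (1/2)·(-5) = -3
s2: (1/8)·0 + (1/4)·4 + (1/8)·(-5) + (1/2)·2 = 11/8
s3: (1/8)·(-9) + (1/4)·(-5) + (1/8)·9 + (1/2)·(-7) = -19/4
Highest expected payoff is 11/8, from s2.

s2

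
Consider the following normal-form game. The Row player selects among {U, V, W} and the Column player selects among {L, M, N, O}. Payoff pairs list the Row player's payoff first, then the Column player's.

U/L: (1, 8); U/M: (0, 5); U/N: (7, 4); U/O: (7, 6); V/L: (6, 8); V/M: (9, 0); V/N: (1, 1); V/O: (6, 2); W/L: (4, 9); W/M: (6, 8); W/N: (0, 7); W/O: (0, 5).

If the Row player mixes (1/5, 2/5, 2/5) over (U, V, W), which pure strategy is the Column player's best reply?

L

Compute the Column player's expected payoff from each pure strategy against the given mix.
L: (1/5)·8 + (2/5)·8 + (2/5)·9 = 42/5
M: (1/5)·5 + (2/5)·0 + (2/5)·8 = 21/5
N: (1/5)·4 + (2/5)·1 + (2/5)·7 = 4
O: (1/5)·6 + (2/5)·2 + (2/5)·5 = 4
Highest expected payoff is 42/5, from L.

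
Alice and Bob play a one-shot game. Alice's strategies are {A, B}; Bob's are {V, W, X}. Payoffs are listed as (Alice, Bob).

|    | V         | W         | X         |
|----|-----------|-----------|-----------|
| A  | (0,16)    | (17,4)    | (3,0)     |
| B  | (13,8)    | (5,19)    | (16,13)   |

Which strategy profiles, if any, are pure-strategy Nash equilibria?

Find each player's best response to every opponent strategy; NE are the intersections.
Alice's best responses — vs V: B (payoff 13); vs W: A (payoff 17); vs X: B (payoff 16).
Bob's best responses — vs A: V (payoff 16); vs B: W (payoff 19).
No cell has both players best-responding. For instance, Alice's best reply to V is B, but against B Bob prefers W over V.

There is no pure-strategy Nash equilibrium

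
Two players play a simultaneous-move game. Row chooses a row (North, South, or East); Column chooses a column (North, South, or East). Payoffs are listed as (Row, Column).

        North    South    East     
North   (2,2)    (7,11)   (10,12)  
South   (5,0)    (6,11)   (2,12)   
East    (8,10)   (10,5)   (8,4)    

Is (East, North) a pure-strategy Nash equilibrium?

Holding Column at North: Row gets 8 from East, versus 2 from North, 5 from South. No profitable deviation for Row.
Holding Row at East: Column gets 10 from North, versus 5 from South, 4 from East. No profitable deviation for Column either.

Yes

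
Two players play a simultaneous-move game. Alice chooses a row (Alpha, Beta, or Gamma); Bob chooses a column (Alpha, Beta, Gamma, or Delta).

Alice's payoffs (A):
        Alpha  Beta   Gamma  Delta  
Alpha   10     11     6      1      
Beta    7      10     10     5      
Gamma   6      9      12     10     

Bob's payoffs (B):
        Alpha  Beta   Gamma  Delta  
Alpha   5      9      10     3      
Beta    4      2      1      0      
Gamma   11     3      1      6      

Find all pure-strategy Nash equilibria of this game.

There is no pure-strategy Nash equilibrium

A profile is a Nash equilibrium when each player is best-responding to the other.
Alice's best responses — vs Alpha: Alpha (payoff 10); vs Beta: Alpha (payoff 11); vs Gamma: Gamma (payoff 12); vs Delta: Gamma (payoff 10).
Bob's best responses — vs Alpha: Gamma (payoff 10); vs Beta: Alpha (payoff 4); vs Gamma: Alpha (payoff 11).
No cell has both players best-responding. For instance, Alice's best reply to Gamma is Gamma, but against Gamma Bob prefers Alpha over Gamma.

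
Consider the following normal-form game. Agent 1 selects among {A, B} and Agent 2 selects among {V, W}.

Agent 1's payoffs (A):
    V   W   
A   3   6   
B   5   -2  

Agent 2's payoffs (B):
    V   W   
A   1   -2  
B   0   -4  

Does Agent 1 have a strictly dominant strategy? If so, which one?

No strictly dominant strategy

Check whether one of Agent 1's strategies beats all alternatives regardless of what the opponent does.
A is not dominant: against V, B gives 5 > 3.
B is not dominant: against W, A gives 6 > -2.
No single strategy is best against every opponent action.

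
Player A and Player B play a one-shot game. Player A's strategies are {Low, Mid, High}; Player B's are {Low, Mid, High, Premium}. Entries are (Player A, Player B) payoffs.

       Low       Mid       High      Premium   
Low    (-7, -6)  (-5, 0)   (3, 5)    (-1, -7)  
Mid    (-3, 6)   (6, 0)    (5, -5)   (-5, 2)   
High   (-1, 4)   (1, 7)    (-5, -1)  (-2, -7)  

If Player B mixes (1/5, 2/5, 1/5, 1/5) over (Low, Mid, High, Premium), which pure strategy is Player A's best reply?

Compute Player A's expected payoff from each pure strategy against the given mix.
Low: (1/5)·(-7) + (2/5)·(-5) + (1/5)·3 + (1/5)·(-1) = -3
Mid: (1/5)·(-3) + (2/5)·6 + (1/5)·5 + (1/5)·(-5) = 9/5
High: (1/5)·(-1) + (2/5)·1 + (1/5)·(-5) + (1/5)·(-2) = -6/5
Highest expected payoff is 9/5, from Mid.

Mid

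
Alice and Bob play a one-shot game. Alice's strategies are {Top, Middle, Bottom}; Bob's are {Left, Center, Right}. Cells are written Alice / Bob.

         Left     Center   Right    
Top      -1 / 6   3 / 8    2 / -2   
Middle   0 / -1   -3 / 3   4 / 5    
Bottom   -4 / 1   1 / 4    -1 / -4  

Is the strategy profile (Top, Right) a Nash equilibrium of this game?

Holding Bob at Right: Alice gets 2 from Top but could get 4 by switching to Middle. Alice has a profitable deviation.

No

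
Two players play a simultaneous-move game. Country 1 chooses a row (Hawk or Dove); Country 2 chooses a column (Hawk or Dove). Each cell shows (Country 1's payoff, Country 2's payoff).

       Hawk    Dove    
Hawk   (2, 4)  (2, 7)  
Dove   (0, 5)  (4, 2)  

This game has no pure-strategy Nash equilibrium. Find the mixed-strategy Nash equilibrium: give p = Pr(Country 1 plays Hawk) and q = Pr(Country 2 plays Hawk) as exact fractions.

Each player's mixing probability is pinned down by making the *other* player indifferent.
Country 2 indifferent between Hawk and Dove: p·4 + (1−p)·5 = p·7 + (1−p)·2 ⟹ 5 + (-1)p = 2 + 5p ⟹ p = 1/2.
Country 1 indifferent between Hawk and Dove: q·2 + (1−q)·2 = q·0 + (1−q)·4 ⟹ 2 + 0q = 4 + (-4)q ⟹ q = 1/2.

p = 1/2, q = 1/2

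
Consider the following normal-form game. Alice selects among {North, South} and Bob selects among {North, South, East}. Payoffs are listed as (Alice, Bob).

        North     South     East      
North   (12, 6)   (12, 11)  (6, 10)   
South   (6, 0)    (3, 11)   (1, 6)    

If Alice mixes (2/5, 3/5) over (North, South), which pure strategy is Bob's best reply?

Compute Bob's expected payoff from each pure strategy against the given mix.
North: (2/5)·6 + (3/5)·0 = 12/5
South: (2/5)·11 + (3/5)·11 = 11
East: (2/5)·10 + (3/5)·6 = 38/5
Highest expected payoff is 11, from South.

South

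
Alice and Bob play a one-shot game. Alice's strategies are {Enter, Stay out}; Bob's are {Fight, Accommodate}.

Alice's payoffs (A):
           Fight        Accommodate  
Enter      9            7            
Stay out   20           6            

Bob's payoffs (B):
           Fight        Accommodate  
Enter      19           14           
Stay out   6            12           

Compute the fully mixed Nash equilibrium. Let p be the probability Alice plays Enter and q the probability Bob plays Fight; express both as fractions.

p = 6/11, q = 1/12

Each player's mixing probability is pinned down by making the *other* player indifferent.
Bob indifferent between Fight and Accommodate: p·19 + (1−p)·6 = p·14 + (1−p)·12 ⟹ 6 + 13p = 12 + 2p ⟹ p = 6/11.
Alice indifferent between Enter and Stay out: q·9 + (1−q)·7 = q·20 + (1−q)·6 ⟹ 7 + 2q = 6 + 14q ⟹ q = 1/12.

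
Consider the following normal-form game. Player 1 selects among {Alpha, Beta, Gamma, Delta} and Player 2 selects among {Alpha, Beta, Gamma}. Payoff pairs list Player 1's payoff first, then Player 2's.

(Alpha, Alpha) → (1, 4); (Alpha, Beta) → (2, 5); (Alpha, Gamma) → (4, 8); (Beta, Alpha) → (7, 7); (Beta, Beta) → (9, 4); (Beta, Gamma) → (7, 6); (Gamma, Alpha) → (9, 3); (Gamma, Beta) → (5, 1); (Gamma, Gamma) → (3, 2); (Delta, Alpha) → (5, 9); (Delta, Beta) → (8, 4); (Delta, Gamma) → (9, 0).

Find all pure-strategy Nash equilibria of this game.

(Gamma, Alpha)

A profile is a Nash equilibrium when each player is best-responding to the other.
Player 1's best responses — vs Alpha: Gamma (payoff 9); vs Beta: Beta (payoff 9); vs Gamma: Delta (payoff 9).
Player 2's best responses — vs Alpha: Gamma (payoff 8); vs Beta: Alpha (payoff 7); vs Gamma: Alpha (payoff 3); vs Delta: Alpha (payoff 9).
The only mutual best response is (Gamma, Alpha); neither player gains by switching there.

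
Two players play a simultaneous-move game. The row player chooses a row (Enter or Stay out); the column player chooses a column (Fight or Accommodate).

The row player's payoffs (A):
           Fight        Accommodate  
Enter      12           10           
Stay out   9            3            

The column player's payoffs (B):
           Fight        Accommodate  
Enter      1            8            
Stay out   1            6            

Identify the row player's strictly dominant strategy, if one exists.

Enter

A strategy is strictly dominant if it gives the row player a strictly higher payoff than every other strategy, against every choice by the opponent.
Enter strictly dominates: vs Fight: 12 > 9; vs Accommodate: 10 > 3.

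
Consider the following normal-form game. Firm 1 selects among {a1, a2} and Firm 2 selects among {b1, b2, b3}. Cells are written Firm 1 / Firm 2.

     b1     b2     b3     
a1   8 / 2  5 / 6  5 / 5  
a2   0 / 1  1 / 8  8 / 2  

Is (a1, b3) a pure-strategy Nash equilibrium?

Holding Firm 2 at b3: Firm 1 gets 5 from a1 but could get 8 by switching to a2. Firm 1 has a profitable deviation.

No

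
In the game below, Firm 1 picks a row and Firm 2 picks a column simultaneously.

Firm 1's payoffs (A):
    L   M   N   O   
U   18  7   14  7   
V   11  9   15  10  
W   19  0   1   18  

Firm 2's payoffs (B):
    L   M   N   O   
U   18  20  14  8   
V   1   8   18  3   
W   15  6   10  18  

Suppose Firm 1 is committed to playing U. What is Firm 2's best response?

With Firm 1 fixed at U, Firm 2's payoffs are: L → 18, M → 20, N → 14, O → 8.
The maximum is 20, achieved by M.

M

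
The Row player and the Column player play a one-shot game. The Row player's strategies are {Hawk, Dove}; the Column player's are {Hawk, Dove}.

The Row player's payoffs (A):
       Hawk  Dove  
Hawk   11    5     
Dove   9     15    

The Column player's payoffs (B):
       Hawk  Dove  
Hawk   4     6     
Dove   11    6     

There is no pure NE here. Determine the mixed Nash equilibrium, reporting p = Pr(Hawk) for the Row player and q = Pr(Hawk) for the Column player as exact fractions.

Each player's mixing probability is pinned down by making the *other* player indifferent.
The Column player indifferent between Hawk and Dove: p·4 + (1−p)·11 = p·6 + (1−p)·6 ⟹ 11 + (-7)p = 6 + 0p ⟹ p = 5/7.
The Row player indifferent between Hawk and Dove: q·11 + (1−q)·5 = q·9 + (1−q)·15 ⟹ 5 + 6q = 15 + (-6)q ⟹ q = 5/6.

p = 5/7, q = 5/6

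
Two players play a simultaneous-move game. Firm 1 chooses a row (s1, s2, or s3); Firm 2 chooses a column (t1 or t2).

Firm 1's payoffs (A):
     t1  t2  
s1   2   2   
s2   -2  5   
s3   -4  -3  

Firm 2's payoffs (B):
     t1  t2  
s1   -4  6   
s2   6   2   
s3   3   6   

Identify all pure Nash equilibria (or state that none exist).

Find each player's best response to every opponent strategy; NE are the intersections.
Firm 1's best responses — vs t1: s1 (payoff 2); vs t2: s2 (payoff 5).
Firm 2's best responses — vs s1: t2 (payoff 6); vs s2: t1 (payoff 6); vs s3: t2 (payoff 6).
No cell has both players best-responding. For instance, Firm 1's best reply to t1 is s1, but against s1 Firm 2 prefers t2 over t1.

No pure-strategy Nash equilibrium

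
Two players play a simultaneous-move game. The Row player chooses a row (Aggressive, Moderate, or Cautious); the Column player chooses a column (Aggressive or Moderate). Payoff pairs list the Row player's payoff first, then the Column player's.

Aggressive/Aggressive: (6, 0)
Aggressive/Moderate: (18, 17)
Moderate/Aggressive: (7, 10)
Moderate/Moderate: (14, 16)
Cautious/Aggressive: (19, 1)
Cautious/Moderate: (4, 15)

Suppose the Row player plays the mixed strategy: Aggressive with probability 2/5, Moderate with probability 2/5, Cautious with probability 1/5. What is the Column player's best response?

Moderate

Compute the Column player's expected payoff from each pure strategy against the given mix.
Aggressive: (2/5)·0 + (2/5)·10 + (1/5)·1 = 21/5
Moderate: (2/5)·17 + (2/5)·16 + (1/5)·15 = 81/5
Highest expected payoff is 81/5, from Moderate.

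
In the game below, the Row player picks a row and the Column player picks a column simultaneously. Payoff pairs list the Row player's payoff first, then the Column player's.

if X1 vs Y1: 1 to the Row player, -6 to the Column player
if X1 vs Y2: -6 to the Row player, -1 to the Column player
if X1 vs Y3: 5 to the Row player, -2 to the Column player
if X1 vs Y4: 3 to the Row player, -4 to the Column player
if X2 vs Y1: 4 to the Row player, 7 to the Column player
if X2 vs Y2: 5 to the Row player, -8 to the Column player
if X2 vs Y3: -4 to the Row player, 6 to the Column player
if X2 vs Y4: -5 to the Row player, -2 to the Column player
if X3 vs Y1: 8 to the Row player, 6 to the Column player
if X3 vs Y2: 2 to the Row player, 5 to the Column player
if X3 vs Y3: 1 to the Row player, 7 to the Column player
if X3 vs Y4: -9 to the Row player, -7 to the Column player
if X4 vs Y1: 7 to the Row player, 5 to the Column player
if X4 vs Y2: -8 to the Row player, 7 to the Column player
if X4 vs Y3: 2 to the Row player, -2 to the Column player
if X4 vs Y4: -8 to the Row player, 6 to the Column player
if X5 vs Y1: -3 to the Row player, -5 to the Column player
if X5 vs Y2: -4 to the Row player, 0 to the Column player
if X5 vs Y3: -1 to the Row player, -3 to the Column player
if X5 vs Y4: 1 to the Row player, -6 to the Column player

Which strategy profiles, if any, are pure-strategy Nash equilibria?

A profile is a Nash equilibrium when each player is best-responding to the other.
The Row player's best responses — vs Y1: X3 (payoff 8); vs Y2: X2 (payoff 5); vs Y3: X1 (payoff 5); vs Y4: X1 (payoff 3).
The Column player's best responses — vs X1: Y2 (payoff -1); vs X2: Y1 (payoff 7); vs X3: Y3 (payoff 7); vs X4: Y2 (payoff 7); vs X5: Y2 (payoff 0).
No cell has both players best-responding. For instance, the Row player's best reply to Y4 is X1, but against X1 the Column player prefers Y2 over Y4.

None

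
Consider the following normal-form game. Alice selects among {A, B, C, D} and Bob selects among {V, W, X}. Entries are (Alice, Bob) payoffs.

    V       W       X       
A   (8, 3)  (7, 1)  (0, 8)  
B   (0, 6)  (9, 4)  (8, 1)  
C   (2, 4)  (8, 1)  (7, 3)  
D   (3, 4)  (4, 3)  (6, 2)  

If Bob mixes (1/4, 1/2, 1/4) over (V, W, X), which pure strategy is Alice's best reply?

Compute Alice's expected payoff from each pure strategy against the given mix.
A: (1/4)·8 + (1/2)·7 + (1/4)·0 = 11/2
B: (1/4)·0 + (1/2)·9 + (1/4)·8 = 13/2
C: (1/4)·2 + (1/2)·8 + (1/4)·7 = 25/4
D: (1/4)·3 + (1/2)·4 + (1/4)·6 = 17/4
Highest expected payoff is 13/2, from B.

B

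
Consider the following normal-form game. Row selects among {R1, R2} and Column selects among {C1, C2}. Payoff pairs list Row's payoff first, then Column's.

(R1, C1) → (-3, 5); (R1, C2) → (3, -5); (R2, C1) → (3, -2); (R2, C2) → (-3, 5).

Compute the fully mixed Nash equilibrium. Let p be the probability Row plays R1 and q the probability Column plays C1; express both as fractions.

In a mixed NE each player is indifferent between their pure strategies, so the opponent's mix sets the indifference.
Column indifferent between C1 and C2: p·5 + (1−p)·(-2) = p·(-5) + (1−p)·5 ⟹ (-2) + 7p = 5 + (-10)p ⟹ p = 7/17.
Row indifferent between R1 and R2: q·(-3) + (1−q)·3 = q·3 + (1−q)·(-3) ⟹ 3 + (-6)q = (-3) + 6q ⟹ q = 1/2.

p = 7/17, q = 1/2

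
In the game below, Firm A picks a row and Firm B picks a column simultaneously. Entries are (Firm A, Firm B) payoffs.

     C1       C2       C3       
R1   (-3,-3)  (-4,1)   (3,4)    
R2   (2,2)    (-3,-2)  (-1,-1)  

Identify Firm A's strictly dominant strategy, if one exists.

None

Check whether one of Firm A's strategies beats all alternatives regardless of what the opponent does.
R1 is not dominant: against C1, R2 gives 2 > -3.
R2 is not dominant: against C3, R1 gives 3 > -1.
No single strategy is best against every opponent action.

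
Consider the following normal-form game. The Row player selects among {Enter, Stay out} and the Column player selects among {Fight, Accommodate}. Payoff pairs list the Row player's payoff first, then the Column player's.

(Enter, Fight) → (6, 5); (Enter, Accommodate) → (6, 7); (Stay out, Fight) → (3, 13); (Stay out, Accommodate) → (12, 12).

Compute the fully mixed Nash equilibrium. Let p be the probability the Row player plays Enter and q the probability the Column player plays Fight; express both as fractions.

p = 1/3, q = 2/3

In a mixed NE each player is indifferent between their pure strategies, so the opponent's mix sets the indifference.
The Column player indifferent between Fight and Accommodate: p·5 + (1−p)·13 = p·7 + (1−p)·12 ⟹ 13 + (-8)p = 12 + (-5)p ⟹ p = 1/3.
The Row player indifferent between Enter and Stay out: q·6 + (1−q)·6 = q·3 + (1−q)·12 ⟹ 6 + 0q = 12 + (-9)q ⟹ q = 2/3.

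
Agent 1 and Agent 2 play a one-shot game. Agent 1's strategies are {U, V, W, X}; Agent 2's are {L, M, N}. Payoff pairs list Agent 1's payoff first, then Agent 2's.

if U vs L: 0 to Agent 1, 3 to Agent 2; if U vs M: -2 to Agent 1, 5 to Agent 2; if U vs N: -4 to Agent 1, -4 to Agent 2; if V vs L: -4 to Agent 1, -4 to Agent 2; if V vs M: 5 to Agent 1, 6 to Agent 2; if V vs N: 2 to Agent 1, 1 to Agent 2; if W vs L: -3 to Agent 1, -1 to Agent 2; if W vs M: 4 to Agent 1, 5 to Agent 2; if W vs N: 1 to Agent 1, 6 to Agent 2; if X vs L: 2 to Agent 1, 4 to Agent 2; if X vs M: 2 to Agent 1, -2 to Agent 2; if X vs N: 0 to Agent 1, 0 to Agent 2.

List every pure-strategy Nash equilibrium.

Find each player's best response to every opponent strategy; NE are the intersections.
Agent 1's best responses — vs L: X (payoff 2); vs M: V (payoff 5); vs N: V (payoff 2).
Agent 2's best responses — vs U: M (payoff 5); vs V: M (payoff 6); vs W: N (payoff 6); vs X: L (payoff 4).
Mutual best responses occur at (V, M) and (X, L); at each, neither player gains by switching.

(V, M) and (X, L)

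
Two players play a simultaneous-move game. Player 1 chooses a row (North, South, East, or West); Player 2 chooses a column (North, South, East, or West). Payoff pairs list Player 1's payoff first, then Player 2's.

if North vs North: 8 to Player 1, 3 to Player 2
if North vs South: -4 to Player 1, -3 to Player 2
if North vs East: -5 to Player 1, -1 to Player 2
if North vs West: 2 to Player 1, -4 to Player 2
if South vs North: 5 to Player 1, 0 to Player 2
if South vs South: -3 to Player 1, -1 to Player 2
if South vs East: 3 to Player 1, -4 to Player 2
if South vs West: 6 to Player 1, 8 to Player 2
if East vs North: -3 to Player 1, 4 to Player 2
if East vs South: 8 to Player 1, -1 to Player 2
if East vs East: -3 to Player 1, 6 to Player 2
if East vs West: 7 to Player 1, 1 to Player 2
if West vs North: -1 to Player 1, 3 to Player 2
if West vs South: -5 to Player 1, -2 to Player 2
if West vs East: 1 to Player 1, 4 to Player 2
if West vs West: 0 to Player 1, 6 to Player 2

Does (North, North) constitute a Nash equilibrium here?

Yes

Holding Player 2 at North: Player 1 gets 8 from North, versus 5 from South, -3 from East, -1 from West. No profitable deviation for Player 1.
Holding Player 1 at North: Player 2 gets 3 from North, versus -3 from South, -1 from East, -4 from West. No profitable deviation for Player 2 either.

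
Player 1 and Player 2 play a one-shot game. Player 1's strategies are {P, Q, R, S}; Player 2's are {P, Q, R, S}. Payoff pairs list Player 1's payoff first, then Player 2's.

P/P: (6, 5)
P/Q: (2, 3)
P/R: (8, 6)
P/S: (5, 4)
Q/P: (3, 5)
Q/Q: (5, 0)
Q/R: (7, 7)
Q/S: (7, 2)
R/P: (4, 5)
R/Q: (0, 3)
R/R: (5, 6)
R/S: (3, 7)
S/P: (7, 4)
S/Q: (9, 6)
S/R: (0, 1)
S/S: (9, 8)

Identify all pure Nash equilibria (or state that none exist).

Check mutual best responses: a cell is a NE iff neither player can gain by unilaterally deviating.
Player 1's best responses — vs P: S (payoff 7); vs Q: S (payoff 9); vs R: P (payoff 8); vs S: S (payoff 9).
Player 2's best responses — vs P: R (payoff 6); vs Q: R (payoff 7); vs R: S (payoff 7); vs S: S (payoff 8).
Mutual best responses occur at (P, R) and (S, S); at each, neither player gains by switching.

(P, R) and (S, S)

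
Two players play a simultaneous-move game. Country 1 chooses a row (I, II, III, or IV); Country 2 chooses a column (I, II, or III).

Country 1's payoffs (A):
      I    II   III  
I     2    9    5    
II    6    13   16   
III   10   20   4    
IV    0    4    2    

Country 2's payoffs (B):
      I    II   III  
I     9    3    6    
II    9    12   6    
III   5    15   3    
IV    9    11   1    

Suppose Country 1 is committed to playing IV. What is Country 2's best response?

II

With Country 1 fixed at IV, Country 2's payoffs are: I → 9, II → 11, III → 1.
The maximum is 11, achieved by II.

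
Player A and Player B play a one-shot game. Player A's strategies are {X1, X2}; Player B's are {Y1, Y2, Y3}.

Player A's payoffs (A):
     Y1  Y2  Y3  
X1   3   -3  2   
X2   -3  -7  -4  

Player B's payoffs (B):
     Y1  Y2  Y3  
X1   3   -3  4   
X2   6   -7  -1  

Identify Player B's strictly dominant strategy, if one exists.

Check whether one of Player B's strategies beats all alternatives regardless of what the opponent does.
Y1 is not dominant: against X1, Y3 gives 4 > 3.
Y2 is not dominant: against X1, Y1 gives 3 > -3.
Y3 is not dominant: against X2, Y1 gives 6 > -1.
No single strategy is best against every opponent action.

None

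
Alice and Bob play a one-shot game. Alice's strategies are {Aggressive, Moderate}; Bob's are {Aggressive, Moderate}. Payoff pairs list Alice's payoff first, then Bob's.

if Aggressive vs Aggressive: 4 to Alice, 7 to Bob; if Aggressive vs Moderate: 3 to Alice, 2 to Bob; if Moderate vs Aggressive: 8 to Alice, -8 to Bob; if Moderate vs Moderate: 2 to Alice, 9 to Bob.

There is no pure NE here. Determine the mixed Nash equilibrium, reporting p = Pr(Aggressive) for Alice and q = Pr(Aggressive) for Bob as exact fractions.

p = 17/22, q = 1/5

Each player's mixing probability is pinned down by making the *other* player indifferent.
Bob indifferent between Aggressive and Moderate: p·7 + (1−p)·(-8) = p·2 + (1−p)·9 ⟹ (-8) + 15p = 9 + (-7)p ⟹ p = 17/22.
Alice indifferent between Aggressive and Moderate: q·4 + (1−q)·3 = q·8 + (1−q)·2 ⟹ 3 + 1q = 2 + 6q ⟹ q = 1/5.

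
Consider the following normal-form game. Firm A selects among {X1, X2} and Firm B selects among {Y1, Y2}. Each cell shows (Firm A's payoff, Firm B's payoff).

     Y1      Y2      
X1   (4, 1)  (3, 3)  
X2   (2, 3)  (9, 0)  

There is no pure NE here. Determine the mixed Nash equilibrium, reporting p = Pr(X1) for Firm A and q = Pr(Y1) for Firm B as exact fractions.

In a mixed NE each player is indifferent between their pure strategies, so the opponent's mix sets the indifference.
Firm B indifferent between Y1 and Y2: p·1 + (1−p)·3 = p·3 + (1−p)·0 ⟹ 3 + (-2)p = 0 + 3p ⟹ p = 3/5.
Firm A indifferent between X1 and X2: q·4 + (1−q)·3 = q·2 + (1−q)·9 ⟹ 3 + 1q = 9 + (-7)q ⟹ q = 3/4.

p = 3/5, q = 3/4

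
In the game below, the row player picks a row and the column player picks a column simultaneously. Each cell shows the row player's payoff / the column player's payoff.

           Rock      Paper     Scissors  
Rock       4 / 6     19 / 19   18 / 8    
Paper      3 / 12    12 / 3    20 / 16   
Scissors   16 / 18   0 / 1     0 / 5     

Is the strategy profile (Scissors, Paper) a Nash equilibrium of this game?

No

Holding the column player at Paper: the row player gets 0 from Scissors but could get 19 by switching to Rock. The row player has a profitable deviation.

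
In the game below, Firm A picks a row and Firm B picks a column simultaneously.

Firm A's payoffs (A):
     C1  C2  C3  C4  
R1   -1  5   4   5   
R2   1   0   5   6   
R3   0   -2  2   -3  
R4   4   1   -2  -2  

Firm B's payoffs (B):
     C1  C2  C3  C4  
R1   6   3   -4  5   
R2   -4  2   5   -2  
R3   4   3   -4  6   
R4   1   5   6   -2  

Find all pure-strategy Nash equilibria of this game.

Find each player's best response to every opponent strategy; NE are the intersections.
Firm A's best responses — vs C1: R4 (payoff 4); vs C2: R1 (payoff 5); vs C3: R2 (payoff 5); vs C4: R2 (payoff 6).
Firm B's best responses — vs R1: C1 (payoff 6); vs R2: C3 (payoff 5); vs R3: C4 (payoff 6); vs R4: C3 (payoff 6).
The only mutual best response is (R2, C3); neither player gains by switching there.

(R2, C3)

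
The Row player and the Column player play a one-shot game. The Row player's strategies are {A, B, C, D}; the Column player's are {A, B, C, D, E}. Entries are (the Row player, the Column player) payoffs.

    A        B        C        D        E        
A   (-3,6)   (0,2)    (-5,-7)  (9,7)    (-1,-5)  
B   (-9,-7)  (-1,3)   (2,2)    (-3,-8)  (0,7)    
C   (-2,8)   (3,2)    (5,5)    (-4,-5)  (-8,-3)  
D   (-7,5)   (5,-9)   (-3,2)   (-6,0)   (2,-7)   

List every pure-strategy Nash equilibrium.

(A, D) and (C, A)

Check mutual best responses: a cell is a NE iff neither player can gain by unilaterally deviating.
The Row player's best responses — vs A: C (payoff -2); vs B: D (payoff 5); vs C: C (payoff 5); vs D: A (payoff 9); vs E: D (payoff 2).
The Column player's best responses — vs A: D (payoff 7); vs B: E (payoff 7); vs C: A (payoff 8); vs D: A (payoff 5).
Mutual best responses occur at (A, D) and (C, A); at each, neither player gains by switching.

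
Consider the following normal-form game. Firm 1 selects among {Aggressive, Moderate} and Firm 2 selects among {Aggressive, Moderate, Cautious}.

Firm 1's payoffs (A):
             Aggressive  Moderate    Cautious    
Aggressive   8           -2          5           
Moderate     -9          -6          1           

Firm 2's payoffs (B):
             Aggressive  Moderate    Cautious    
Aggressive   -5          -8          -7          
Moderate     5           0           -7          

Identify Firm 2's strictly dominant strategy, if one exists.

A strategy is strictly dominant if it gives Firm 2 a strictly higher payoff than every other strategy, against every choice by the opponent.
Aggressive strictly dominates: vs Aggressive: -5 > each of {-8, -7}; vs Moderate: 5 > each of {0, -7}.

Aggressive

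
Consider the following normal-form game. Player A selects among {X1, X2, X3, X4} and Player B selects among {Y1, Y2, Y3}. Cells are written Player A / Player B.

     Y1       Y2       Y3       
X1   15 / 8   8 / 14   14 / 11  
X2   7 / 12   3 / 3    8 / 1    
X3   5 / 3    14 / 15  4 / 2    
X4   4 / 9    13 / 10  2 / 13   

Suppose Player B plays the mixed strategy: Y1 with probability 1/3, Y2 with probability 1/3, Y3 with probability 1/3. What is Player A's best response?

Compute Player A's expected payoff from each pure strategy against the given mix.
X1: (1/3)·15 + (1/3)·8 + (1/3)·14 = 37/3
X2: (1/3)·7 + (1/3)·3 + (1/3)·8 = 6
X3: (1/3)·5 + (1/3)·14 + (1/3)·4 = 23/3
X4: (1/3)·4 + (1/3)·13 + (1/3)·2 = 19/3
Highest expected payoff is 37/3, from X1.

X1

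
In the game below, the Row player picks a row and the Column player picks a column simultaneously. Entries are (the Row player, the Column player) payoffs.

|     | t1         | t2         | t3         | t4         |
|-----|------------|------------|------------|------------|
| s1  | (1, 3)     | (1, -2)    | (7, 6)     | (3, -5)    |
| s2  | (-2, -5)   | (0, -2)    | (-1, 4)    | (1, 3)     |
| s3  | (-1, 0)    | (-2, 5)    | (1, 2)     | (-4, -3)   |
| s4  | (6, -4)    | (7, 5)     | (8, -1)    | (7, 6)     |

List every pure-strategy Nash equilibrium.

Find each player's best response to every opponent strategy; NE are the intersections.
The Row player's best responses — vs t1: s4 (payoff 6); vs t2: s4 (payoff 7); vs t3: s4 (payoff 8); vs t4: s4 (payoff 7).
The Column player's best responses — vs s1: t3 (payoff 6); vs s2: t3 (payoff 4); vs s3: t2 (payoff 5); vs s4: t4 (payoff 6).
The only mutual best response is (s4, t4); neither player gains by switching there.

(s4, t4)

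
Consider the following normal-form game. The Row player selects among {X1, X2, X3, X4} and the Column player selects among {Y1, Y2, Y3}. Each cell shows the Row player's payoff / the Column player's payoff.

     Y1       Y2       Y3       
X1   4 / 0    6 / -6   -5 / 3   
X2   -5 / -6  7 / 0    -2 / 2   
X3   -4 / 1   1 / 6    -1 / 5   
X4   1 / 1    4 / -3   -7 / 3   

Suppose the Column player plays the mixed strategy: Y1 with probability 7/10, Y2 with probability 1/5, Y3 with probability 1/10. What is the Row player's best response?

The Row player's best reply maximizes expected payoff against the mix.
X1: (7/10)·4 + (1/5)·6 + (1/10)·(-5) = 7/2
X2: (7/10)·(-5) + (1/5)·7 + (1/10)·(-2) = -23/10
X3: (7/10)·(-4) + (1/5)·1 + (1/10)·(-1) = -27/10
X4: (7/10)·1 + (1/5)·4 + (1/10)·(-7) = 4/5
Highest expected payoff is 7/2, from X1.

X1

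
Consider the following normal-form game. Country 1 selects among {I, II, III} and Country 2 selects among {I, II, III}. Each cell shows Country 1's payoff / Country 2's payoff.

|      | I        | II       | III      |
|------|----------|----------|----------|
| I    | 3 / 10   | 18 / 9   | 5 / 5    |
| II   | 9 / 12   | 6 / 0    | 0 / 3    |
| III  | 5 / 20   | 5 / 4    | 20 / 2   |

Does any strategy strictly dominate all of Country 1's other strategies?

A strategy is strictly dominant if it gives Country 1 a strictly higher payoff than every other strategy, against every choice by the opponent.
I is not dominant: against I, II gives 9 > 3.
II is not dominant: against II, I gives 18 > 6.
III is not dominant: against I, II gives 9 > 5.
No single strategy is best against every opponent action.

No strictly dominant strategy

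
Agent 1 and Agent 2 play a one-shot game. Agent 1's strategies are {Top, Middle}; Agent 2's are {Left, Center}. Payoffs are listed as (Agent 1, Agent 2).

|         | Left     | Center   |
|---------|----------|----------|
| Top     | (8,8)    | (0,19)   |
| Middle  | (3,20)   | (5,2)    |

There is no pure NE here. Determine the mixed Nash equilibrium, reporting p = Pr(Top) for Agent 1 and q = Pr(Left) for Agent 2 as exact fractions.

p = 18/29, q = 1/2

In a mixed NE each player is indifferent between their pure strategies, so the opponent's mix sets the indifference.
Agent 2 indifferent between Left and Center: p·8 + (1−p)·20 = p·19 + (1−p)·2 ⟹ 20 + (-12)p = 2 + 17p ⟹ p = 18/29.
Agent 1 indifferent between Top and Middle: q·8 + (1−q)·0 = q·3 + (1−q)·5 ⟹ 0 + 8q = 5 + (-2)q ⟹ q = 1/2.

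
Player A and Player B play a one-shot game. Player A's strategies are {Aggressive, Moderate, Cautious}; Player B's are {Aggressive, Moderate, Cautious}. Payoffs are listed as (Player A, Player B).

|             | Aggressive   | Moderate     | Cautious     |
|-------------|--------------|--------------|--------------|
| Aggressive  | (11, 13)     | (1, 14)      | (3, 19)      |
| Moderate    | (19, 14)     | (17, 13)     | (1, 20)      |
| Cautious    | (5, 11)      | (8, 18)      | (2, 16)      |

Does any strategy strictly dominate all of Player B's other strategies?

A strategy is strictly dominant if it gives Player B a strictly higher payoff than every other strategy, against every choice by the opponent.
Aggressive is not dominant: against Aggressive, Moderate gives 14 > 13.
Moderate is not dominant: against Aggressive, Cautious gives 19 > 14.
Cautious is not dominant: against Cautious, Moderate gives 18 > 16.
No single strategy is best against every opponent action.

None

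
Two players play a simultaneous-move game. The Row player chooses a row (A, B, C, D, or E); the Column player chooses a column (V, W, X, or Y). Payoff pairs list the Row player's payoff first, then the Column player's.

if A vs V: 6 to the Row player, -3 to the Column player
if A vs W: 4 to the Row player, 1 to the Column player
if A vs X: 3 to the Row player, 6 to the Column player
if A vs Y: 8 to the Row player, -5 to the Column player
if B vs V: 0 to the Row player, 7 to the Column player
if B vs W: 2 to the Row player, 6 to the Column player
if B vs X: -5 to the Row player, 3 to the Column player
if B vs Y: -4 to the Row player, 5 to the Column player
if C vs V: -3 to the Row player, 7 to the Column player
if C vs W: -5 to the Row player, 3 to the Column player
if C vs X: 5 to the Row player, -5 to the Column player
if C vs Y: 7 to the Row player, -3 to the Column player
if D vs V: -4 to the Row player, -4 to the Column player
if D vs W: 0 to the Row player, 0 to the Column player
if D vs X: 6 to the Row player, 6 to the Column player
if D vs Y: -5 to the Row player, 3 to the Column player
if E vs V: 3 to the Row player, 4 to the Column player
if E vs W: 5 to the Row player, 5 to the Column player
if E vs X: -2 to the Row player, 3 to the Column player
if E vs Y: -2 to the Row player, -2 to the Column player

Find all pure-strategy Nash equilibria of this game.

(D, X) and (E, W)

A profile is a Nash equilibrium when each player is best-responding to the other.
The Row player's best responses — vs V: A (payoff 6); vs W: E (payoff 5); vs X: D (payoff 6); vs Y: A (payoff 8).
The Column player's best responses — vs A: X (payoff 6); vs B: V (payoff 7); vs C: V (payoff 7); vs D: X (payoff 6); vs E: W (payoff 5).
Mutual best responses occur at (D, X) and (E, W); at each, neither player gains by switching.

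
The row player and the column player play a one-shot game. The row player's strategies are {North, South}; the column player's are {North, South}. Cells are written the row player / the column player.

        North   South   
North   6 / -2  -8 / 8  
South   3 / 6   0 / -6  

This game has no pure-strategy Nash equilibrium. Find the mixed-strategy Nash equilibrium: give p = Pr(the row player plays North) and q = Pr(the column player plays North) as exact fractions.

In a mixed NE each player is indifferent between their pure strategies, so the opponent's mix sets the indifference.
The column player indifferent between North and South: p·(-2) + (1−p)·6 = p·8 + (1−p)·(-6) ⟹ 6 + (-8)p = (-6) + 14p ⟹ p = 6/11.
The row player indifferent between North and South: q·6 + (1−q)·(-8) = q·3 + (1−q)·0 ⟹ (-8) + 14q = 0 + 3q ⟹ q = 8/11.

p = 6/11, q = 8/11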